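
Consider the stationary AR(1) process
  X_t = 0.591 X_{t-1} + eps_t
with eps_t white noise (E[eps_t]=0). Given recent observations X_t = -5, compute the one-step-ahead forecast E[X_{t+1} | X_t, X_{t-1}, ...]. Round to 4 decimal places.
E[X_{t+1} \mid \mathcal F_t] = -2.9550

For an AR(p) model X_t = c + sum_i phi_i X_{t-i} + eps_t, the
one-step-ahead conditional mean is
  E[X_{t+1} | X_t, ...] = c + sum_i phi_i X_{t+1-i}.
Substitute known values:
  E[X_{t+1} | ...] = (0.591) * (-5)
                   = -2.9550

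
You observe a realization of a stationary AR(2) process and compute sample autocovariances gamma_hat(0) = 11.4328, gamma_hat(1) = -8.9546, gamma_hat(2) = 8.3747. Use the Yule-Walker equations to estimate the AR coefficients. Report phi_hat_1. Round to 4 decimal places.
\hat\phi_{1} = -0.5420

The Yule-Walker equations for an AR(p) process read, in matrix form,
  Gamma_p phi = r_p,   with   (Gamma_p)_{ij} = gamma(|i - j|),
                       (r_p)_i = gamma(i),   i,j = 1..p.
Substitute the sample gammas (Toeplitz matrix and right-hand side of size 2):
  Gamma_p = [[11.4328, -8.9546], [-8.9546, 11.4328]]
  r_p     = [-8.9546, 8.3747]
Written out:
  11.4328 phi_1 - 8.9546 phi_2 = -8.9546
  -8.9546 phi_1 + 11.4328 phi_2 = 8.3747
Solve by Cramer's rule:
  det = gamma(0)^2 - gamma(1)^2 = (11.4328)^2 - (-8.9546)^2 = 130.70891584 - 80.18486116 = 50.52405468
  phi_hat_1 = [gamma(1) gamma(0) - gamma(1) gamma(2)] / det = [(-8.9546)(11.4328) - (-8.9546)(8.3747)] / 50.52405468 = -27.38406226 / 50.52405468 = -0.542
  phi_hat_2 = [gamma(0) gamma(2) - gamma(1)^2] / det = [(11.4328)(8.3747) - (-8.9546)^2] / 50.52405468 = 15.561409 / 50.52405468 = 0.308
So phi_hat = [-0.5420, 0.3080].
Therefore phi_hat_1 = -0.5420.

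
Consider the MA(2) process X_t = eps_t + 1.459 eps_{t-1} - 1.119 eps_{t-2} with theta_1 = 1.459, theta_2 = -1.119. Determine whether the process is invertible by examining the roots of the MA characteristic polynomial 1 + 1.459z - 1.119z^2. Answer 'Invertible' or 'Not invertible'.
\text{Not invertible}

The MA(q) characteristic polynomial is P(z) = 1 + 1.459z - 1.119z^2.
Invertibility requires all roots to lie outside the unit circle, i.e. |z| > 1 for every root.
Set 1 + (1.459) z + (-1.119) z^2 = 0, i.e. a z^2 + b z + c = 0 with a = -1.119, b = 1.459, c = 1.
Discriminant D = b^2 - 4ac = (1.459)^2 - 4*(-1.119)*1 = 2.128681 - (-4.476) = 6.604681.
D >= 0, so the roots are real: z = (-b +/- sqrt(D)) / (2a) = (-1.459 +/- 2.569957) / (-2.238).
  z_1 = (-1.459 + 2.569957) / (-2.238) = -0.4964,   |z_1| = 0.4964.
  z_2 = (-1.459 - 2.569957) / (-2.238) = 1.8002,   |z_2| = 1.8002.
Moduli of all roots: 0.4964, 1.8002.
All moduli strictly greater than 1? No.
Verdict: Not invertible.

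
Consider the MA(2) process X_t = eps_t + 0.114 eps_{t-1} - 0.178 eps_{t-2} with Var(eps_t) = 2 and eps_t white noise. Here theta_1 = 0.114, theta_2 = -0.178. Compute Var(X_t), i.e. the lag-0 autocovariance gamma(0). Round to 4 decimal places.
\gamma(0) = 2.0894

For an MA(q) process X_t = eps_t + sum_i theta_i eps_{t-i} with
Var(eps_t) = sigma^2, the variance is
  gamma(0) = sigma^2 * (1 + sum_i theta_i^2).
  sum_i theta_i^2 = (0.114)^2 + (-0.178)^2 = 0.012996 + 0.031684 = 0.04468.
  gamma(0) = 2 * (1 + 0.04468) = 2 * 1.04468 = 2.08936, which rounds to 2.0894.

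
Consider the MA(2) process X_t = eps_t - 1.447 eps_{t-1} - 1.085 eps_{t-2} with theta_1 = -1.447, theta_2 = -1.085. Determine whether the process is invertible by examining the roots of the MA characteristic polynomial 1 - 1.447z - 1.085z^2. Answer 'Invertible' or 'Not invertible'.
\text{Not invertible}

The MA(q) characteristic polynomial is P(z) = 1 - 1.447z - 1.085z^2.
Invertibility requires all roots to lie outside the unit circle, i.e. |z| > 1 for every root.
Set 1 + (-1.447) z + (-1.085) z^2 = 0, i.e. a z^2 + b z + c = 0 with a = -1.085, b = -1.447, c = 1.
Discriminant D = b^2 - 4ac = (-1.447)^2 - 4*(-1.085)*1 = 2.093809 - (-4.34) = 6.433809.
D >= 0, so the roots are real: z = (-b +/- sqrt(D)) / (2a) = (1.447 +/- 2.536495) / (-2.17).
  z_1 = (1.447 + 2.536495) / (-2.17) = -1.8357,   |z_1| = 1.8357.
  z_2 = (1.447 - 2.536495) / (-2.17) = 0.5021,   |z_2| = 0.5021.
Moduli of all roots: 1.8357, 0.5021.
All moduli strictly greater than 1? No.
Verdict: Not invertible.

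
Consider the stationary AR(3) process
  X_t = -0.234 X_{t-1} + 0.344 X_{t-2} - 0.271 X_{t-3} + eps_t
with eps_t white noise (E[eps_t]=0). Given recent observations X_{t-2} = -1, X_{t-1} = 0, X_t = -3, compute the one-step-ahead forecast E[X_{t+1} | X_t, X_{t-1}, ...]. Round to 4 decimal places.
E[X_{t+1} \mid \mathcal F_t] = 0.9730

For an AR(p) model X_t = c + sum_i phi_i X_{t-i} + eps_t, the
one-step-ahead conditional mean is
  E[X_{t+1} | X_t, ...] = c + sum_i phi_i X_{t+1-i}.
Substitute known values:
  E[X_{t+1} | ...] = (-0.234) * (-3) + (0.344) * (0) + (-0.271) * (-1)
                   = 0.9730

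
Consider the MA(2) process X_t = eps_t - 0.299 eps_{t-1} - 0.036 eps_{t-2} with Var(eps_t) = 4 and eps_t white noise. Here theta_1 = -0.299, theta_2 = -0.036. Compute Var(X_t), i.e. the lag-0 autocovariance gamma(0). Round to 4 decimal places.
\gamma(0) = 4.3628

For an MA(q) process X_t = eps_t + sum_i theta_i eps_{t-i} with
Var(eps_t) = sigma^2, the variance is
  gamma(0) = sigma^2 * (1 + sum_i theta_i^2).
  sum_i theta_i^2 = (-0.299)^2 + (-0.036)^2 = 0.089401 + 0.001296 = 0.090697.
  gamma(0) = 4 * (1 + 0.090697) = 4 * 1.090697 = 4.362788, which rounds to 4.3628.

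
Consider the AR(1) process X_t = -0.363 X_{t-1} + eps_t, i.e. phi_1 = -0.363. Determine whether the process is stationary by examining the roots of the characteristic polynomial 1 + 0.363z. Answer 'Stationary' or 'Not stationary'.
\text{Stationary}

The AR(p) characteristic polynomial is P(z) = 1 + 0.363z.
Stationarity requires all roots to lie outside the unit circle, i.e. |z| > 1 for every root.
This is linear in z: 1 + (0.363) z = 0  =>  z = -1/(0.363) = -2.754821,  |z| = 2.754821.
Moduli of all roots: 2.7548.
All moduli strictly greater than 1? Yes.
Verdict: Stationary.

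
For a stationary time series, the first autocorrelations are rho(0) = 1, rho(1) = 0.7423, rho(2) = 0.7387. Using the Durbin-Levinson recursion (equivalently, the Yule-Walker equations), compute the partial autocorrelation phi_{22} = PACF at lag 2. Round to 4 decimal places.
\phi_{22} = 0.4180

The PACF at lag k is phi_{kk}, the last component of the solution
to the Yule-Walker system G_k phi = r_k where
  (G_k)_{ij} = rho(|i - j|), (r_k)_i = rho(i), i,j = 1..k.
Equivalently, Durbin-Levinson gives phi_{kk} iteratively:
  phi_{11} = rho(1)
  phi_{kk} = [rho(k) - sum_{j=1..k-1} phi_{k-1,j} rho(k-j)]
            / [1 - sum_{j=1..k-1} phi_{k-1,j} rho(j)],
  phi_{k,j} = phi_{k-1,j} - phi_{kk} phi_{k-1,k-j},  j = 1..k-1.
Step k = 1:
  phi_11 = rho(1) = 0.7423.
Step k = 2:
  phi_22 = [rho(2) - phi_11 rho(1)] / [1 - phi_11 rho(1)] = [0.7387 - (0.7423)(0.7423)] / [1 - (0.7423)(0.7423)]
         = 0.18769071 / 0.44899071 = 0.418.
Therefore phi_{22} = 0.4180.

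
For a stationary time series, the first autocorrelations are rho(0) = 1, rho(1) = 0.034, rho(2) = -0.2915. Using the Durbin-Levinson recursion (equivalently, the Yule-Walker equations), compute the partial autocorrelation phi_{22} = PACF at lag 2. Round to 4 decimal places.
\phi_{22} = -0.2930

The PACF at lag k is phi_{kk}, the last component of the solution
to the Yule-Walker system G_k phi = r_k where
  (G_k)_{ij} = rho(|i - j|), (r_k)_i = rho(i), i,j = 1..k.
Equivalently, Durbin-Levinson gives phi_{kk} iteratively:
  phi_{11} = rho(1)
  phi_{kk} = [rho(k) - sum_{j=1..k-1} phi_{k-1,j} rho(k-j)]
            / [1 - sum_{j=1..k-1} phi_{k-1,j} rho(j)],
  phi_{k,j} = phi_{k-1,j} - phi_{kk} phi_{k-1,k-j},  j = 1..k-1.
Step k = 1:
  phi_11 = rho(1) = 0.034.
Step k = 2:
  phi_22 = [rho(2) - phi_11 rho(1)] / [1 - phi_11 rho(1)] = [-0.2915 - (0.034)(0.034)] / [1 - (0.034)(0.034)]
         = -0.292656 / 0.998844 = -0.293.
Therefore phi_{22} = -0.2930.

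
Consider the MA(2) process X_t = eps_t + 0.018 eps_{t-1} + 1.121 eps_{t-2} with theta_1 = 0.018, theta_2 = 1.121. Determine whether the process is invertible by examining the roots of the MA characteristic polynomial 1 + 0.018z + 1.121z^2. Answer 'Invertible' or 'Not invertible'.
\text{Not invertible}

The MA(q) characteristic polynomial is P(z) = 1 + 0.018z + 1.121z^2.
Invertibility requires all roots to lie outside the unit circle, i.e. |z| > 1 for every root.
Set 1 + (0.018) z + (1.121) z^2 = 0, i.e. a z^2 + b z + c = 0 with a = 1.121, b = 0.018, c = 1.
Discriminant D = b^2 - 4ac = (0.018)^2 - 4*(1.121)*1 = 0.000324 - (4.484) = -4.483676.
D < 0, so the roots are the complex-conjugate pair z = (-b +/- i sqrt(-D)) / (2a) = -0.008 +/- 0.9445i.
For a conjugate pair |z|^2 = z * conj(z) = (product of roots) = c/a = 1/(1.121) = 0.892061, so |z| = sqrt(0.892061) = 0.9445 for both roots.
Moduli of all roots: 0.9445, 0.9445.
All moduli strictly greater than 1? No.
Verdict: Not invertible.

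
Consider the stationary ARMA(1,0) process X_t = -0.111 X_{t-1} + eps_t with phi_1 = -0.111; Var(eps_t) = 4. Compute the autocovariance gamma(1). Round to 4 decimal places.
\gamma(1) = -0.4495

Multiply the model equation by X_{t-k} and take expectations. With theta_0 = psi_0 = 1 and psi_j the MA(infinity) weights, this gives
  gamma(k) - sum_i phi_i gamma(k-i) = c_k,
  c_k = sigma^2 * sum_{j=k..q} theta_j psi_{j-k}   (c_k = 0 for k > q),
using gamma(-m) = gamma(m).
Pure AR (q = 0): c_0 = sigma^2 = 4, c_k = 0 for k >= 1.
Equations for k = 0 and k = 1 (AR order 1):
  gamma(0) = phi_1 gamma(1) + c_0
  gamma(1) = phi_1 gamma(0) + c_1
Substituting the second into the first: gamma(0) (1 - phi_1^2) = c_0 + phi_1 c_1, so
  gamma(0) = c_0 / (1 - phi_1^2) = 4 / (1 - (-0.111)^2) = 4 / 0.987679 = 4.049899.
  gamma(1) = phi_1 gamma(0) = (-0.111)(4.049899) = -0.449539.
Therefore gamma(1) = -0.4495 (to 4 decimal places).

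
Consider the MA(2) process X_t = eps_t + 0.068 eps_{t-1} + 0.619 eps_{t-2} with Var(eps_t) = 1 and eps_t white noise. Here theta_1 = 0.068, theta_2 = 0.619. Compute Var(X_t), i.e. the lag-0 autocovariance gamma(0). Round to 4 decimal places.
\gamma(0) = 1.3878

For an MA(q) process X_t = eps_t + sum_i theta_i eps_{t-i} with
Var(eps_t) = sigma^2, the variance is
  gamma(0) = sigma^2 * (1 + sum_i theta_i^2).
  sum_i theta_i^2 = (0.068)^2 + (0.619)^2 = 0.004624 + 0.383161 = 0.387785.
  gamma(0) = 1 * (1 + 0.387785) = 1 * 1.387785 = 1.387785, which rounds to 1.3878.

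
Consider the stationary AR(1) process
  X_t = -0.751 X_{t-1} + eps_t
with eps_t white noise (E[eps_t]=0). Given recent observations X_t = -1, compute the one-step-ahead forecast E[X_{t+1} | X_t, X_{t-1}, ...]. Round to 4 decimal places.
E[X_{t+1} \mid \mathcal F_t] = 0.7510

For an AR(p) model X_t = c + sum_i phi_i X_{t-i} + eps_t, the
one-step-ahead conditional mean is
  E[X_{t+1} | X_t, ...] = c + sum_i phi_i X_{t+1-i}.
Substitute known values:
  E[X_{t+1} | ...] = (-0.751) * (-1)
                   = 0.7510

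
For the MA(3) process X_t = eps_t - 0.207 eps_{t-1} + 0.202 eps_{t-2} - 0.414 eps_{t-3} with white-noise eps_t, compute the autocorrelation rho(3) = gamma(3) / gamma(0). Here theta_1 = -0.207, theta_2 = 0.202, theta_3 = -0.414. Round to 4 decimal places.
\rho(3) = -0.3299

For an MA(q) process with theta_0 = 1, the autocovariance is
  gamma(k) = sigma^2 * sum_{i=0..q-k} theta_i * theta_{i+k},
and rho(k) = gamma(k) / gamma(0). Sigma^2 cancels.
  numerator   = (1)*(-0.414) = -0.414.
  denominator = (1)^2 + (-0.207)^2 + (0.202)^2 + (-0.414)^2 = 1.255049.
  rho(3) = -0.414 / 1.255049 = -0.3299.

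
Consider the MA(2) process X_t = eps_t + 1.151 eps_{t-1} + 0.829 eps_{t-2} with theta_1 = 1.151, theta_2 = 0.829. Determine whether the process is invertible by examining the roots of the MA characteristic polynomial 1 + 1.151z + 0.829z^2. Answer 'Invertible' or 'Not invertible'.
\text{Invertible}

The MA(q) characteristic polynomial is P(z) = 1 + 1.151z + 0.829z^2.
Invertibility requires all roots to lie outside the unit circle, i.e. |z| > 1 for every root.
Set 1 + (1.151) z + (0.829) z^2 = 0, i.e. a z^2 + b z + c = 0 with a = 0.829, b = 1.151, c = 1.
Discriminant D = b^2 - 4ac = (1.151)^2 - 4*(0.829)*1 = 1.324801 - (3.316) = -1.991199.
D < 0, so the roots are the complex-conjugate pair z = (-b +/- i sqrt(-D)) / (2a) = -0.6942 +/- 0.8511i.
For a conjugate pair |z|^2 = z * conj(z) = (product of roots) = c/a = 1/(0.829) = 1.206273, so |z| = sqrt(1.206273) = 1.0983 for both roots.
Moduli of all roots: 1.0983, 1.0983.
All moduli strictly greater than 1? Yes.
Verdict: Invertible.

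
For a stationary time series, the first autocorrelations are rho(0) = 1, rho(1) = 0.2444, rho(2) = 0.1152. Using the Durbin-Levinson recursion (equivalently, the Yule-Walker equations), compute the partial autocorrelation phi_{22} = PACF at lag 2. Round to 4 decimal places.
\phi_{22} = 0.0590

The PACF at lag k is phi_{kk}, the last component of the solution
to the Yule-Walker system G_k phi = r_k where
  (G_k)_{ij} = rho(|i - j|), (r_k)_i = rho(i), i,j = 1..k.
Equivalently, Durbin-Levinson gives phi_{kk} iteratively:
  phi_{11} = rho(1)
  phi_{kk} = [rho(k) - sum_{j=1..k-1} phi_{k-1,j} rho(k-j)]
            / [1 - sum_{j=1..k-1} phi_{k-1,j} rho(j)],
  phi_{k,j} = phi_{k-1,j} - phi_{kk} phi_{k-1,k-j},  j = 1..k-1.
Step k = 1:
  phi_11 = rho(1) = 0.2444.
Step k = 2:
  phi_22 = [rho(2) - phi_11 rho(1)] / [1 - phi_11 rho(1)] = [0.1152 - (0.2444)(0.2444)] / [1 - (0.2444)(0.2444)]
         = 0.05546864 / 0.94026864 = 0.059.
Therefore phi_{22} = 0.0590.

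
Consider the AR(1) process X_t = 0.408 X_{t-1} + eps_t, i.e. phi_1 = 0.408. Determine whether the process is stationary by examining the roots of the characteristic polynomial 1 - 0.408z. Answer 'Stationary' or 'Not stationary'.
\text{Stationary}

The AR(p) characteristic polynomial is P(z) = 1 - 0.408z.
Stationarity requires all roots to lie outside the unit circle, i.e. |z| > 1 for every root.
This is linear in z: 1 + (-0.408) z = 0  =>  z = -1/(-0.408) = 2.45098,  |z| = 2.45098.
Moduli of all roots: 2.4510.
All moduli strictly greater than 1? Yes.
Verdict: Stationary.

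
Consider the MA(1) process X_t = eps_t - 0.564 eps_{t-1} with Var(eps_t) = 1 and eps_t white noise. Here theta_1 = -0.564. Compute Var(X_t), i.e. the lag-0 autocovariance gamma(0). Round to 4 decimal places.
\gamma(0) = 1.3181

For an MA(q) process X_t = eps_t + sum_i theta_i eps_{t-i} with
Var(eps_t) = sigma^2, the variance is
  gamma(0) = sigma^2 * (1 + sum_i theta_i^2).
  sum_i theta_i^2 = (-0.564)^2 = 0.318096.
  gamma(0) = 1 * (1 + 0.318096) = 1 * 1.318096 = 1.318096, which rounds to 1.3181.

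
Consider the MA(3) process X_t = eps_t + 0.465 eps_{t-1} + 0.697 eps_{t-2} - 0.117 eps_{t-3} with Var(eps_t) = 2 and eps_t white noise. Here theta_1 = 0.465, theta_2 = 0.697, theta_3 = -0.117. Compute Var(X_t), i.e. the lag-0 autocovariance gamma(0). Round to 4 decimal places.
\gamma(0) = 3.4314

For an MA(q) process X_t = eps_t + sum_i theta_i eps_{t-i} with
Var(eps_t) = sigma^2, the variance is
  gamma(0) = sigma^2 * (1 + sum_i theta_i^2).
  sum_i theta_i^2 = (0.465)^2 + (0.697)^2 + (-0.117)^2 = 0.216225 + 0.485809 + 0.013689 = 0.715723.
  gamma(0) = 2 * (1 + 0.715723) = 2 * 1.715723 = 3.431446, which rounds to 3.4314.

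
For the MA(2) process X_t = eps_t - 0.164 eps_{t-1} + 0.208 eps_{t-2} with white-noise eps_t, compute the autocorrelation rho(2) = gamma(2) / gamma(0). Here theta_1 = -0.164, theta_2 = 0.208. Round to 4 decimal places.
\rho(2) = 0.1944

For an MA(q) process with theta_0 = 1, the autocovariance is
  gamma(k) = sigma^2 * sum_{i=0..q-k} theta_i * theta_{i+k},
and rho(k) = gamma(k) / gamma(0). Sigma^2 cancels.
  numerator   = (1)*(0.208) = 0.208.
  denominator = (1)^2 + (-0.164)^2 + (0.208)^2 = 1.07016.
  rho(2) = 0.208 / 1.07016 = 0.1944.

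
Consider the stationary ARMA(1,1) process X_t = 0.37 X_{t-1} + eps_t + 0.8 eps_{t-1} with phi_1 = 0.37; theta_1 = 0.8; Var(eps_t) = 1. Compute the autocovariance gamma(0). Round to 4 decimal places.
\gamma(0) = 2.5860

Multiply the model equation by X_{t-k} and take expectations. With theta_0 = psi_0 = 1 and psi_j the MA(infinity) weights, this gives
  gamma(k) - sum_i phi_i gamma(k-i) = c_k,
  c_k = sigma^2 * sum_{j=k..q} theta_j psi_{j-k}   (c_k = 0 for k > q),
using gamma(-m) = gamma(m).
psi-weights needed (psi_j = theta_j + sum_i phi_i psi_{j-i}):
  psi_1 = theta_1 + phi_1 = 0.8 + (0.37) = 1.17
Right-hand sides:
  c_0 = sigma^2 (1 + theta_1 psi_1) = 1 * (1 + (0.8)(1.17)) = 1 * 1.936 = 1.936
  c_1 = sigma^2 theta_1 = 1 * (0.8) = 0.8
  c_2 = 0
Equations for k = 0 and k = 1 (AR order 1):
  gamma(0) = phi_1 gamma(1) + c_0
  gamma(1) = phi_1 gamma(0) + c_1
Substituting the second into the first: gamma(0) (1 - phi_1^2) = c_0 + phi_1 c_1, so
  gamma(0) = (c_0 + phi_1 c_1) / (1 - phi_1^2) = (1.936 + (0.37)(0.8)) / (1 - (0.37)^2) = 2.232 / 0.8631 = 2.586027.
Therefore gamma(0) = 2.5860 (to 4 decimal places).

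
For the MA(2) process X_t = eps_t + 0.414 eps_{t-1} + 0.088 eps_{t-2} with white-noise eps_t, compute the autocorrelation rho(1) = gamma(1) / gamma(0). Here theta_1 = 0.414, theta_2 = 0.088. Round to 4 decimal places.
\rho(1) = 0.3820

For an MA(q) process with theta_0 = 1, the autocovariance is
  gamma(k) = sigma^2 * sum_{i=0..q-k} theta_i * theta_{i+k},
and rho(k) = gamma(k) / gamma(0). Sigma^2 cancels.
  numerator   = (1)*(0.414) + (0.414)*(0.088) = 0.450432.
  denominator = (1)^2 + (0.414)^2 + (0.088)^2 = 1.17914.
  rho(1) = 0.450432 / 1.17914 = 0.3820.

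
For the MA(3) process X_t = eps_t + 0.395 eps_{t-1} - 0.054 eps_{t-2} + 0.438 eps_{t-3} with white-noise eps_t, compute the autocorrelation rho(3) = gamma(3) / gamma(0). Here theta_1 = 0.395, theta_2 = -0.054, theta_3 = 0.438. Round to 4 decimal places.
\rho(3) = 0.3243

For an MA(q) process with theta_0 = 1, the autocovariance is
  gamma(k) = sigma^2 * sum_{i=0..q-k} theta_i * theta_{i+k},
and rho(k) = gamma(k) / gamma(0). Sigma^2 cancels.
  numerator   = (1)*(0.438) = 0.438.
  denominator = (1)^2 + (0.395)^2 + (-0.054)^2 + (0.438)^2 = 1.350785.
  rho(3) = 0.438 / 1.350785 = 0.3243.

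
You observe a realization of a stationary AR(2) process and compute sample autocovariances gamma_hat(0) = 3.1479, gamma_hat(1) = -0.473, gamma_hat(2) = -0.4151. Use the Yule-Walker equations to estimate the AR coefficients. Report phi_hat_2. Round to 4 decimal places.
\hat\phi_{2} = -0.1580

The Yule-Walker equations for an AR(p) process read, in matrix form,
  Gamma_p phi = r_p,   with   (Gamma_p)_{ij} = gamma(|i - j|),
                       (r_p)_i = gamma(i),   i,j = 1..p.
Substitute the sample gammas (Toeplitz matrix and right-hand side of size 2):
  Gamma_p = [[3.1479, -0.473], [-0.473, 3.1479]]
  r_p     = [-0.473, -0.4151]
Written out:
  3.1479 phi_1 - 0.473 phi_2 = -0.473
  -0.473 phi_1 + 3.1479 phi_2 = -0.4151
Solve by Cramer's rule:
  det = gamma(0)^2 - gamma(1)^2 = (3.1479)^2 - (-0.473)^2 = 9.90927441 - 0.223729 = 9.68554541
  phi_hat_1 = [gamma(1) gamma(0) - gamma(1) gamma(2)] / det = [(-0.473)(3.1479) - (-0.473)(-0.4151)] / 9.68554541 = -1.685299 / 9.68554541 = -0.174
  phi_hat_2 = [gamma(0) gamma(2) - gamma(1)^2] / det = [(3.1479)(-0.4151) - (-0.473)^2] / 9.68554541 = -1.53042229 / 9.68554541 = -0.158
So phi_hat = [-0.1740, -0.1580].
Therefore phi_hat_2 = -0.1580.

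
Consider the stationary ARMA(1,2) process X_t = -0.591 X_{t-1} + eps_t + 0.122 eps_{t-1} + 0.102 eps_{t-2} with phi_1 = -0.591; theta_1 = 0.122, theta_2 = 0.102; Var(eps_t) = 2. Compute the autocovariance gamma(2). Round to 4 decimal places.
\gamma(2) = 1.1229

Multiply the model equation by X_{t-k} and take expectations. With theta_0 = psi_0 = 1 and psi_j the MA(infinity) weights, this gives
  gamma(k) - sum_i phi_i gamma(k-i) = c_k,
  c_k = sigma^2 * sum_{j=k..q} theta_j psi_{j-k}   (c_k = 0 for k > q),
using gamma(-m) = gamma(m).
psi-weights needed (psi_j = theta_j + sum_i phi_i psi_{j-i}):
  psi_1 = theta_1 + phi_1 = 0.122 + (-0.591) = -0.469
  psi_2 = theta_2 + phi_1 psi_1 = 0.102 + (-0.591)(-0.469) = 0.379179
Right-hand sides:
  c_0 = sigma^2 (1 + theta_1 psi_1 + theta_2 psi_2) = 2 * (1 + (0.122)(-0.469) + (0.102)(0.379179)) = 2 * 0.981458 = 1.962917
  c_1 = sigma^2 (theta_1 + theta_2 psi_1) = 2 * (0.122 + (0.102)(-0.469)) = 0.148324
  c_2 = sigma^2 theta_2 = 2 * (0.102) = 0.204
Equations for k = 0 and k = 1 (AR order 1):
  gamma(0) = phi_1 gamma(1) + c_0
  gamma(1) = phi_1 gamma(0) + c_1
Substituting the second into the first: gamma(0) (1 - phi_1^2) = c_0 + phi_1 c_1, so
  gamma(0) = (c_0 + phi_1 c_1) / (1 - phi_1^2) = (1.962917 + (-0.591)(0.148324)) / (1 - (-0.591)^2) = 1.875257 / 0.650719 = 2.881823.
  gamma(1) = phi_1 gamma(0) + c_1 = (-0.591)(2.881823) + (0.148324) = -1.554833.
For k = 2: gamma(2) = phi_1 gamma(1) + c_2
  = (-0.591)(-1.554833) + (0.204) = 1.122907.
Therefore gamma(2) = 1.1229 (to 4 decimal places).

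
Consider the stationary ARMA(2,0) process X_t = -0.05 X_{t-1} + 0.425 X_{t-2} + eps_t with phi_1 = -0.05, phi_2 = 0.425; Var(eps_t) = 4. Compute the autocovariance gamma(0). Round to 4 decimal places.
\gamma(0) = 4.9190

Multiply the model equation by X_{t-k} and take expectations. With theta_0 = psi_0 = 1 and psi_j the MA(infinity) weights, this gives
  gamma(k) - sum_i phi_i gamma(k-i) = c_k,
  c_k = sigma^2 * sum_{j=k..q} theta_j psi_{j-k}   (c_k = 0 for k > q),
using gamma(-m) = gamma(m).
Pure AR (q = 0): c_0 = sigma^2 = 4, c_k = 0 for k >= 1.
Equations for k = 0, 1, 2 (AR order 2, c_2 = 0):
  (E0) gamma(0) = phi_1 gamma(1) + phi_2 gamma(2) + c_0
  (E1) gamma(1) = phi_1 gamma(0) + phi_2 gamma(1) + c_1
  (E2) gamma(2) = phi_1 gamma(1) + phi_2 gamma(0)
From (E1): gamma(1) = A gamma(0) + B with
  A = phi_1 / (1 - phi_2) = -0.05 / 0.575 = -0.086957,   B = c_1 / (1 - phi_2) = 0 / 0.575 = 0.
Insert (E2) into (E0): gamma(0) (1 - phi_2^2) = phi_1 (1 + phi_2) gamma(1) + c_0.
  phi_1 (1 + phi_2) = (-0.05)(1.425) = -0.07125,   1 - phi_2^2 = 0.819375.
Replace gamma(1) by A gamma(0) + B and collect gamma(0):
  gamma(0) [0.819375 - (-0.07125)(-0.086957)] = c_0 = 4
  gamma(0) * 0.813179 = 4
  gamma(0) = 4 / 0.813179 = 4.918964.
Therefore gamma(0) = 4.9190 (to 4 decimal places).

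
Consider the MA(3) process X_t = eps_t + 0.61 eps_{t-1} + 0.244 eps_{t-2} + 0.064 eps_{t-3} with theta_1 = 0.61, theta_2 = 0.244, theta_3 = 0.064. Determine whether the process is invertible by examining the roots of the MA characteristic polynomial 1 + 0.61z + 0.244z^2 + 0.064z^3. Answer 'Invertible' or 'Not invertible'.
\text{Invertible}

The MA(q) characteristic polynomial is P(z) = 1 + 0.61z + 0.244z^2 + 0.064z^3.
Invertibility requires all roots to lie outside the unit circle, i.e. |z| > 1 for every root.
Degree 3: look for a simple real root z0 first, then factor out (1 - z/z0) and solve the remaining quadratic.
Testing z0 = -2.5: P(-2.5) = 1 + (0.61)(-2.5) + (0.244)(-2.5)^2 + (0.064)(-2.5)^3
  = 1 + (-1.525) + (1.525) + (-1) = 0.  So z_0 = -2.5 is a root, |z_0| = 2.5.
Divide out the factor (1 + 0.4 z) = (1 - z/z0) (since 1/z0 = -0.4):
  P(z) = (1 + 0.4 z)(1 + (0.21) z + (0.16) z^2)
  [check: z-coef 0.21 - (-0.4) = 0.61; z^2-coef 0.16 - (-0.4)(0.21) = 0.244; z^3-coef -(-0.4)(0.16) = 0.064.]
Remaining roots from the quadratic factor 1 + (0.21) z + (0.16) z^2:
  Set 1 + (0.21) z + (0.16) z^2 = 0, i.e. a z^2 + b z + c = 0 with a = 0.16, b = 0.21, c = 1.
  Discriminant D = b^2 - 4ac = (0.21)^2 - 4*(0.16)*1 = 0.0441 - (0.64) = -0.5959.
  D < 0, so the roots are the complex-conjugate pair z = (-b +/- i sqrt(-D)) / (2a) = -0.6562 +/- 2.4123i.
  For a conjugate pair |z|^2 = z * conj(z) = (product of roots) = c/a = 1/(0.16) = 6.25, so |z| = sqrt(6.25) = 2.5 for both roots.
Moduli of all roots: 2.5000, 2.5000, 2.5000.
All moduli strictly greater than 1? Yes.
Verdict: Invertible.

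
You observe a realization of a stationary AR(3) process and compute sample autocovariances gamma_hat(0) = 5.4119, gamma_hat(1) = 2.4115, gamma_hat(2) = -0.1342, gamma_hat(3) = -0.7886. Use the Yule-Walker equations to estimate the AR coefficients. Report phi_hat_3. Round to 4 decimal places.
\hat\phi_{3} = -0.0100

The Yule-Walker equations for an AR(p) process read, in matrix form,
  Gamma_p phi = r_p,   with   (Gamma_p)_{ij} = gamma(|i - j|),
                       (r_p)_i = gamma(i),   i,j = 1..p.
Substitute the sample gammas (Toeplitz matrix and right-hand side of size 3):
  Gamma_p = [[5.4119, 2.4115, -0.1342], [2.4115, 5.4119, 2.4115], [-0.1342, 2.4115, 5.4119]]
  r_p     = [2.4115, -0.1342, -0.7886]
Written out (R1..R3):
  (R1) 5.4119 phi_1 + 2.4115 phi_2 - 0.1342 phi_3 = 2.4115
  (R2) 2.4115 phi_1 + 5.4119 phi_2 + 2.4115 phi_3 = -0.1342
  (R3) -0.1342 phi_1 + 2.4115 phi_2 + 5.4119 phi_3 = -0.7886
Gaussian elimination:
  R2 <- R2 - (2.4115/5.4119) R1 = R2 - (0.445592) R1:  4.337355 phi_2 + 2.471298 phi_3 = -1.208745
  R3 <- R3 - (-0.1342/5.4119) R1 = R3 - (-0.024797) R1:  2.471298 phi_2 + 5.408572 phi_3 = -0.728802
  R3 <- R3 - (2.471298/4.337355) R2 = R3 - (0.569771) R2:  4.000498 phi_3 = -0.040094
Back-substitution:
  phi_hat_3 = -0.040094 / 4.000498 = -0.010022
  phi_hat_2 = (-1.208745 - (2.471298)(-0.010022)) / 4.337355 = -0.272972
  phi_hat_1 = (2.4115 - (2.4115)(-0.272972) - (-0.1342)(-0.010022)) / 5.4119 = 0.566978
So phi_hat = [0.5670, -0.2730, -0.0100].
Therefore phi_hat_3 = -0.0100.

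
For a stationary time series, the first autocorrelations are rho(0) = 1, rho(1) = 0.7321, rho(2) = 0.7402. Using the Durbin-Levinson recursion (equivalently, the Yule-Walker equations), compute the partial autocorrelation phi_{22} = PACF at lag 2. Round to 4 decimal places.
\phi_{22} = 0.4401

The PACF at lag k is phi_{kk}, the last component of the solution
to the Yule-Walker system G_k phi = r_k where
  (G_k)_{ij} = rho(|i - j|), (r_k)_i = rho(i), i,j = 1..k.
Equivalently, Durbin-Levinson gives phi_{kk} iteratively:
  phi_{11} = rho(1)
  phi_{kk} = [rho(k) - sum_{j=1..k-1} phi_{k-1,j} rho(k-j)]
            / [1 - sum_{j=1..k-1} phi_{k-1,j} rho(j)],
  phi_{k,j} = phi_{k-1,j} - phi_{kk} phi_{k-1,k-j},  j = 1..k-1.
Step k = 1:
  phi_11 = rho(1) = 0.7321.
Step k = 2:
  phi_22 = [rho(2) - phi_11 rho(1)] / [1 - phi_11 rho(1)] = [0.7402 - (0.7321)(0.7321)] / [1 - (0.7321)(0.7321)]
         = 0.20422959 / 0.46402959 = 0.4401.
Therefore phi_{22} = 0.4401.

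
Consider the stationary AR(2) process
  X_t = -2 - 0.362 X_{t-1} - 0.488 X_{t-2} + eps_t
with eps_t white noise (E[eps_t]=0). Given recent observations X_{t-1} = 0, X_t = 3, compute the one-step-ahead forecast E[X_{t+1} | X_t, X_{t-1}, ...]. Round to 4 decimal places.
E[X_{t+1} \mid \mathcal F_t] = -3.0860

For an AR(p) model X_t = c + sum_i phi_i X_{t-i} + eps_t, the
one-step-ahead conditional mean is
  E[X_{t+1} | X_t, ...] = c + sum_i phi_i X_{t+1-i}.
Substitute known values:
  E[X_{t+1} | ...] = -2 + (-0.362) * (3) + (-0.488) * (0)
                   = -3.0860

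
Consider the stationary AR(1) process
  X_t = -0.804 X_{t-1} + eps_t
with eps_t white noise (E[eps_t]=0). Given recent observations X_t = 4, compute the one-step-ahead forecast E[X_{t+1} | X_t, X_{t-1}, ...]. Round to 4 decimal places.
E[X_{t+1} \mid \mathcal F_t] = -3.2160

For an AR(p) model X_t = c + sum_i phi_i X_{t-i} + eps_t, the
one-step-ahead conditional mean is
  E[X_{t+1} | X_t, ...] = c + sum_i phi_i X_{t+1-i}.
Substitute known values:
  E[X_{t+1} | ...] = (-0.804) * (4)
                   = -3.2160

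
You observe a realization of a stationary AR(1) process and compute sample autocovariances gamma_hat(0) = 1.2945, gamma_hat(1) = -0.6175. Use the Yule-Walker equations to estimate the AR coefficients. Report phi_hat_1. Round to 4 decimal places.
\hat\phi_{1} = -0.4770

The Yule-Walker equations for an AR(p) process read, in matrix form,
  Gamma_p phi = r_p,   with   (Gamma_p)_{ij} = gamma(|i - j|),
                       (r_p)_i = gamma(i),   i,j = 1..p.
Substitute the sample gammas (Toeplitz matrix and right-hand side of size 1):
  Gamma_p = [[1.2945]]
  r_p     = [-0.6175]
With p = 1 this is the single equation gamma(0) phi_1 = gamma(1):
  phi_hat_1 = gamma(1) / gamma(0) = -0.6175 / 1.2945 = -0.4770.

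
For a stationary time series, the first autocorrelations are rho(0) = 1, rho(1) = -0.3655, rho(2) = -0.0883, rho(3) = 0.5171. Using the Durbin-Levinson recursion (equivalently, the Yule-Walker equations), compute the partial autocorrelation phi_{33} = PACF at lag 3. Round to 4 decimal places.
\phi_{33} = 0.4730

The PACF at lag k is phi_{kk}, the last component of the solution
to the Yule-Walker system G_k phi = r_k where
  (G_k)_{ij} = rho(|i - j|), (r_k)_i = rho(i), i,j = 1..k.
Equivalently, Durbin-Levinson gives phi_{kk} iteratively:
  phi_{11} = rho(1)
  phi_{kk} = [rho(k) - sum_{j=1..k-1} phi_{k-1,j} rho(k-j)]
            / [1 - sum_{j=1..k-1} phi_{k-1,j} rho(j)],
  phi_{k,j} = phi_{k-1,j} - phi_{kk} phi_{k-1,k-j},  j = 1..k-1.
Step k = 1:
  phi_11 = rho(1) = -0.3655.
Step k = 2:
  phi_22 = [rho(2) - phi_11 rho(1)] / [1 - phi_11 rho(1)] = [-0.0883 - (-0.3655)(-0.3655)] / [1 - (-0.3655)(-0.3655)]
         = -0.22189025 / 0.86640975 = -0.256103.
  Update: phi_21 = phi_11 - phi_22 phi_11 = -0.3655 - (-0.256103)(-0.3655) = -0.459106.
Step k = 3:
  phi_33 = [rho(3) - phi_21 rho(2) - phi_22 rho(1)] / [1 - phi_21 rho(1) - phi_22 rho(2)]
    numerator   = 0.5171 - (-0.459106)(-0.0883) - (-0.256103)(-0.3655) = 0.38295527
    denominator = 1 - (-0.459106)(-0.3655) - (-0.256103)(-0.0883) = 0.80958296
  phi_33 = 0.38295527 / 0.80958296 = 0.473.
Therefore phi_{33} = 0.4730.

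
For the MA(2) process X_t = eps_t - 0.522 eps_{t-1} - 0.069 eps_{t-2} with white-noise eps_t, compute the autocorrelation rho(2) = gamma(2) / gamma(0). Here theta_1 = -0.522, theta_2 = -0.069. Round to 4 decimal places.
\rho(2) = -0.0540

For an MA(q) process with theta_0 = 1, the autocovariance is
  gamma(k) = sigma^2 * sum_{i=0..q-k} theta_i * theta_{i+k},
and rho(k) = gamma(k) / gamma(0). Sigma^2 cancels.
  numerator   = (1)*(-0.069) = -0.069.
  denominator = (1)^2 + (-0.522)^2 + (-0.069)^2 = 1.277245.
  rho(2) = -0.069 / 1.277245 = -0.0540.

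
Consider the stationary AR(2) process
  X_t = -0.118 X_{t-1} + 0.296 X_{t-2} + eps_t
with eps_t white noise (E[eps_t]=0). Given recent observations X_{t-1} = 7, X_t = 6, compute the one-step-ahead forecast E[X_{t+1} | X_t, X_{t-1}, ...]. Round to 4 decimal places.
E[X_{t+1} \mid \mathcal F_t] = 1.3640

For an AR(p) model X_t = c + sum_i phi_i X_{t-i} + eps_t, the
one-step-ahead conditional mean is
  E[X_{t+1} | X_t, ...] = c + sum_i phi_i X_{t+1-i}.
Substitute known values:
  E[X_{t+1} | ...] = (-0.118) * (6) + (0.296) * (7)
                   = 1.3640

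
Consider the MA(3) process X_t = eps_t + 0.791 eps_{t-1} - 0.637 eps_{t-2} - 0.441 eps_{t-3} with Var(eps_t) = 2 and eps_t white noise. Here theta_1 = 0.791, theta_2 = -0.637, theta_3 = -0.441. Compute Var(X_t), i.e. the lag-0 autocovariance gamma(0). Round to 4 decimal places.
\gamma(0) = 4.4519

For an MA(q) process X_t = eps_t + sum_i theta_i eps_{t-i} with
Var(eps_t) = sigma^2, the variance is
  gamma(0) = sigma^2 * (1 + sum_i theta_i^2).
  sum_i theta_i^2 = (0.791)^2 + (-0.637)^2 + (-0.441)^2 = 0.625681 + 0.405769 + 0.194481 = 1.225931.
  gamma(0) = 2 * (1 + 1.225931) = 2 * 2.225931 = 4.451862, which rounds to 4.4519.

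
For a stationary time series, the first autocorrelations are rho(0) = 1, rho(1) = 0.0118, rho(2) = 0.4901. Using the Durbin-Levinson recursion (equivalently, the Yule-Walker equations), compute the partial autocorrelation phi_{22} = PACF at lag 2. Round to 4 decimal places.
\phi_{22} = 0.4900

The PACF at lag k is phi_{kk}, the last component of the solution
to the Yule-Walker system G_k phi = r_k where
  (G_k)_{ij} = rho(|i - j|), (r_k)_i = rho(i), i,j = 1..k.
Equivalently, Durbin-Levinson gives phi_{kk} iteratively:
  phi_{11} = rho(1)
  phi_{kk} = [rho(k) - sum_{j=1..k-1} phi_{k-1,j} rho(k-j)]
            / [1 - sum_{j=1..k-1} phi_{k-1,j} rho(j)],
  phi_{k,j} = phi_{k-1,j} - phi_{kk} phi_{k-1,k-j},  j = 1..k-1.
Step k = 1:
  phi_11 = rho(1) = 0.0118.
Step k = 2:
  phi_22 = [rho(2) - phi_11 rho(1)] / [1 - phi_11 rho(1)] = [0.4901 - (0.0118)(0.0118)] / [1 - (0.0118)(0.0118)]
         = 0.48996076 / 0.99986076 = 0.49.
Therefore phi_{22} = 0.4900.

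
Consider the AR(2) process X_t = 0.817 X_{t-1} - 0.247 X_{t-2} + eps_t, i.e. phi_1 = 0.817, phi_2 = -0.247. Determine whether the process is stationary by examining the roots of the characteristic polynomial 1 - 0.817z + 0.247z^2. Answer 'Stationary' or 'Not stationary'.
\text{Stationary}

The AR(p) characteristic polynomial is P(z) = 1 - 0.817z + 0.247z^2.
Stationarity requires all roots to lie outside the unit circle, i.e. |z| > 1 for every root.
Set 1 + (-0.817) z + (0.247) z^2 = 0, i.e. a z^2 + b z + c = 0 with a = 0.247, b = -0.817, c = 1.
Discriminant D = b^2 - 4ac = (-0.817)^2 - 4*(0.247)*1 = 0.667489 - (0.988) = -0.320511.
D < 0, so the roots are the complex-conjugate pair z = (-b +/- i sqrt(-D)) / (2a) = 1.6538 +/- 1.146i.
For a conjugate pair |z|^2 = z * conj(z) = (product of roots) = c/a = 1/(0.247) = 4.048583, so |z| = sqrt(4.048583) = 2.0121 for both roots.
Moduli of all roots: 2.0121, 2.0121.
All moduli strictly greater than 1? Yes.
Verdict: Stationary.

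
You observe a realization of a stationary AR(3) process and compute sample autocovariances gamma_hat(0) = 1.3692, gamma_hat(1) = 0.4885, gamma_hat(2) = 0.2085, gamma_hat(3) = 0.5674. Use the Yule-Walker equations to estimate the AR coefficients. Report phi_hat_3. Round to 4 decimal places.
\hat\phi_{3} = 0.4030

The Yule-Walker equations for an AR(p) process read, in matrix form,
  Gamma_p phi = r_p,   with   (Gamma_p)_{ij} = gamma(|i - j|),
                       (r_p)_i = gamma(i),   i,j = 1..p.
Substitute the sample gammas (Toeplitz matrix and right-hand side of size 3):
  Gamma_p = [[1.3692, 0.4885, 0.2085], [0.4885, 1.3692, 0.4885], [0.2085, 0.4885, 1.3692]]
  r_p     = [0.4885, 0.2085, 0.5674]
Written out (R1..R3):
  (R1) 1.3692 phi_1 + 0.4885 phi_2 + 0.2085 phi_3 = 0.4885
  (R2) 0.4885 phi_1 + 1.3692 phi_2 + 0.4885 phi_3 = 0.2085
  (R3) 0.2085 phi_1 + 0.4885 phi_2 + 1.3692 phi_3 = 0.5674
Gaussian elimination:
  R2 <- R2 - (0.4885/1.3692) R1 = R2 - (0.356778) R1:  1.194914 phi_2 + 0.414112 phi_3 = 0.034214
  R3 <- R3 - (0.2085/1.3692) R1 = R3 - (0.152279) R1:  0.414112 phi_2 + 1.33745 phi_3 = 0.493012
  R3 <- R3 - (0.414112/1.194914) R2 = R3 - (0.346562) R2:  1.193934 phi_3 = 0.481155
Back-substitution:
  phi_hat_3 = 0.481155 / 1.193934 = 0.402999
  phi_hat_2 = (0.034214 - (0.414112)(0.402999)) / 1.194914 = -0.111031
  phi_hat_1 = (0.4885 - (0.4885)(-0.111031) - (0.2085)(0.402999)) / 1.3692 = 0.335023
So phi_hat = [0.3350, -0.1110, 0.4030].
Therefore phi_hat_3 = 0.4030.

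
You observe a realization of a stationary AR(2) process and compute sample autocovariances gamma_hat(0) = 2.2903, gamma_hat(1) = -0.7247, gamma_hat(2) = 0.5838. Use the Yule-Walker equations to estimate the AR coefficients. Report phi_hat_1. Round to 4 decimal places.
\hat\phi_{1} = -0.2620

The Yule-Walker equations for an AR(p) process read, in matrix form,
  Gamma_p phi = r_p,   with   (Gamma_p)_{ij} = gamma(|i - j|),
                       (r_p)_i = gamma(i),   i,j = 1..p.
Substitute the sample gammas (Toeplitz matrix and right-hand side of size 2):
  Gamma_p = [[2.2903, -0.7247], [-0.7247, 2.2903]]
  r_p     = [-0.7247, 0.5838]
Written out:
  2.2903 phi_1 - 0.7247 phi_2 = -0.7247
  -0.7247 phi_1 + 2.2903 phi_2 = 0.5838
Solve by Cramer's rule:
  det = gamma(0)^2 - gamma(1)^2 = (2.2903)^2 - (-0.7247)^2 = 5.24547409 - 0.52519009 = 4.720284
  phi_hat_1 = [gamma(1) gamma(0) - gamma(1) gamma(2)] / det = [(-0.7247)(2.2903) - (-0.7247)(0.5838)] / 4.720284 = -1.23670055 / 4.720284 = -0.262
  phi_hat_2 = [gamma(0) gamma(2) - gamma(1)^2] / det = [(2.2903)(0.5838) - (-0.7247)^2] / 4.720284 = 0.81188705 / 4.720284 = 0.172
So phi_hat = [-0.2620, 0.1720].
Therefore phi_hat_1 = -0.2620.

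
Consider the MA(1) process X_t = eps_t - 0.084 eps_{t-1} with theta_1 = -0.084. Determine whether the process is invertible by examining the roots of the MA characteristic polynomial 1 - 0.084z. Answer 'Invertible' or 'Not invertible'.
\text{Invertible}

The MA(q) characteristic polynomial is P(z) = 1 - 0.084z.
Invertibility requires all roots to lie outside the unit circle, i.e. |z| > 1 for every root.
This is linear in z: 1 + (-0.084) z = 0  =>  z = -1/(-0.084) = 11.904762,  |z| = 11.904762.
Moduli of all roots: 11.9048.
All moduli strictly greater than 1? Yes.
Verdict: Invertible.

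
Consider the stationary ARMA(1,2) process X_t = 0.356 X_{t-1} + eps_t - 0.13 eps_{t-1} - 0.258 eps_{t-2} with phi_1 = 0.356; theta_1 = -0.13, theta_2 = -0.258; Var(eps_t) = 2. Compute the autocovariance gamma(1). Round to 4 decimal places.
\gamma(1) = 0.3975

Multiply the model equation by X_{t-k} and take expectations. With theta_0 = psi_0 = 1 and psi_j the MA(infinity) weights, this gives
  gamma(k) - sum_i phi_i gamma(k-i) = c_k,
  c_k = sigma^2 * sum_{j=k..q} theta_j psi_{j-k}   (c_k = 0 for k > q),
using gamma(-m) = gamma(m).
psi-weights needed (psi_j = theta_j + sum_i phi_i psi_{j-i}):
  psi_1 = theta_1 + phi_1 = -0.13 + (0.356) = 0.226
  psi_2 = theta_2 + phi_1 psi_1 = -0.258 + (0.356)(0.226) = -0.177544
Right-hand sides:
  c_0 = sigma^2 (1 + theta_1 psi_1 + theta_2 psi_2) = 2 * (1 + (-0.13)(0.226) + (-0.258)(-0.177544)) = 2 * 1.016426 = 2.032853
  c_1 = sigma^2 (theta_1 + theta_2 psi_1) = 2 * (-0.13 + (-0.258)(0.226)) = -0.376616
  c_2 = sigma^2 theta_2 = 2 * (-0.258) = -0.516
Equations for k = 0 and k = 1 (AR order 1):
  gamma(0) = phi_1 gamma(1) + c_0
  gamma(1) = phi_1 gamma(0) + c_1
Substituting the second into the first: gamma(0) (1 - phi_1^2) = c_0 + phi_1 c_1, so
  gamma(0) = (c_0 + phi_1 c_1) / (1 - phi_1^2) = (2.032853 + (0.356)(-0.376616)) / (1 - (0.356)^2) = 1.898777 / 0.873264 = 2.174345.
  gamma(1) = phi_1 gamma(0) + c_1 = (0.356)(2.174345) + (-0.376616) = 0.397451.
Therefore gamma(1) = 0.3975 (to 4 decimal places).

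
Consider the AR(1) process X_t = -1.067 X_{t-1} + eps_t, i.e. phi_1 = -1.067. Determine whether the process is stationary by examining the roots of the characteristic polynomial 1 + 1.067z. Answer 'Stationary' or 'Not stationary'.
\text{Not stationary}

The AR(p) characteristic polynomial is P(z) = 1 + 1.067z.
Stationarity requires all roots to lie outside the unit circle, i.e. |z| > 1 for every root.
This is linear in z: 1 + (1.067) z = 0  =>  z = -1/(1.067) = -0.937207,  |z| = 0.937207.
Moduli of all roots: 0.9372.
All moduli strictly greater than 1? No.
Verdict: Not stationary.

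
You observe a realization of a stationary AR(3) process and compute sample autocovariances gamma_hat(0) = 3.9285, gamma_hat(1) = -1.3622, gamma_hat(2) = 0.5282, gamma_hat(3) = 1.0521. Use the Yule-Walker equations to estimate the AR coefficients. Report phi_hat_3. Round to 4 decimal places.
\hat\phi_{3} = 0.3630

The Yule-Walker equations for an AR(p) process read, in matrix form,
  Gamma_p phi = r_p,   with   (Gamma_p)_{ij} = gamma(|i - j|),
                       (r_p)_i = gamma(i),   i,j = 1..p.
Substitute the sample gammas (Toeplitz matrix and right-hand side of size 3):
  Gamma_p = [[3.9285, -1.3622, 0.5282], [-1.3622, 3.9285, -1.3622], [0.5282, -1.3622, 3.9285]]
  r_p     = [-1.3622, 0.5282, 1.0521]
Written out (R1..R3):
  (R1) 3.9285 phi_1 - 1.3622 phi_2 + 0.5282 phi_3 = -1.3622
  (R2) -1.3622 phi_1 + 3.9285 phi_2 - 1.3622 phi_3 = 0.5282
  (R3) 0.5282 phi_1 - 1.3622 phi_2 + 3.9285 phi_3 = 1.0521
Gaussian elimination:
  R2 <- R2 - (-1.3622/3.9285) R1 = R2 - (-0.346748) R1:  3.45616 phi_2 - 1.179048 phi_3 = 0.05586
  R3 <- R3 - (0.5282/3.9285) R1 = R3 - (0.134453) R1:  -1.179048 phi_2 + 3.857482 phi_3 = 1.235252
  R3 <- R3 - (-1.179048/3.45616) R2 = R3 - (-0.341144) R2:  3.455257 phi_3 = 1.254309
Back-substitution:
  phi_hat_3 = 1.254309 / 3.455257 = 0.363015
  phi_hat_2 = (0.05586 - (-1.179048)(0.363015)) / 3.45616 = 0.140003
  phi_hat_1 = (-1.3622 - (-1.3622)(0.140003) - (0.5282)(0.363015)) / 3.9285 = -0.347011
So phi_hat = [-0.3470, 0.1400, 0.3630].
Therefore phi_hat_3 = 0.3630.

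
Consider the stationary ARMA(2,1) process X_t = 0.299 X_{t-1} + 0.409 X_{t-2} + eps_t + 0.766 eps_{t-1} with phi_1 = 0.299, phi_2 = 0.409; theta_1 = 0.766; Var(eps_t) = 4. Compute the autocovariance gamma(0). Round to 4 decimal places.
\gamma(0) = 15.2480

Multiply the model equation by X_{t-k} and take expectations. With theta_0 = psi_0 = 1 and psi_j the MA(infinity) weights, this gives
  gamma(k) - sum_i phi_i gamma(k-i) = c_k,
  c_k = sigma^2 * sum_{j=k..q} theta_j psi_{j-k}   (c_k = 0 for k > q),
using gamma(-m) = gamma(m).
psi-weights needed (psi_j = theta_j + sum_i phi_i psi_{j-i}):
  psi_1 = theta_1 + phi_1 = 0.766 + (0.299) = 1.065
Right-hand sides:
  c_0 = sigma^2 (1 + theta_1 psi_1) = 4 * (1 + (0.766)(1.065)) = 4 * 1.81579 = 7.26316
  c_1 = sigma^2 theta_1 = 4 * (0.766) = 3.064
  c_2 = 0
Equations for k = 0, 1, 2 (AR order 2, c_2 = 0):
  (E0) gamma(0) = phi_1 gamma(1) + phi_2 gamma(2) + c_0
  (E1) gamma(1) = phi_1 gamma(0) + phi_2 gamma(1) + c_1
  (E2) gamma(2) = phi_1 gamma(1) + phi_2 gamma(0)
From (E1): gamma(1) = A gamma(0) + B with
  A = phi_1 / (1 - phi_2) = 0.299 / 0.591 = 0.505922,   B = c_1 / (1 - phi_2) = 3.064 / 0.591 = 5.184433.
Insert (E2) into (E0): gamma(0) (1 - phi_2^2) = phi_1 (1 + phi_2) gamma(1) + c_0.
  phi_1 (1 + phi_2) = (0.299)(1.409) = 0.421291,   1 - phi_2^2 = 0.832719.
Replace gamma(1) by A gamma(0) + B and collect gamma(0):
  gamma(0) [0.832719 - (0.421291)(0.505922)] = (0.421291)(5.184433) + 7.26316
  gamma(0) * 0.619579 = 9.447315
  gamma(0) = 9.447315 / 0.619579 = 15.24797.
Therefore gamma(0) = 15.2480 (to 4 decimal places).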